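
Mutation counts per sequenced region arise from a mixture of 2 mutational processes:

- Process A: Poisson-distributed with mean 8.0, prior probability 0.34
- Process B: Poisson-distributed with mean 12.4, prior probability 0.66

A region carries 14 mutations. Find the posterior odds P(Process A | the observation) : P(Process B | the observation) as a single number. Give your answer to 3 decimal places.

0.091

The posterior odds equal the prior odds times the likelihood ratio: (π_i/π_j)·(f_i(x)/f_j(x)).
Component likelihoods at x = 14 mutations:
  L_A = e^(−8.0)·8.0^14/14! = 0.0169237
  L_B = e^(−12.4)·12.4^14/14! = 0.0959939
Posterior odds = (π_A·L_A) / (π_B·L_B) = (0.34·0.0169237) / (0.66·0.0959939) = 0.00575406 / 0.063356 ≈ 0.091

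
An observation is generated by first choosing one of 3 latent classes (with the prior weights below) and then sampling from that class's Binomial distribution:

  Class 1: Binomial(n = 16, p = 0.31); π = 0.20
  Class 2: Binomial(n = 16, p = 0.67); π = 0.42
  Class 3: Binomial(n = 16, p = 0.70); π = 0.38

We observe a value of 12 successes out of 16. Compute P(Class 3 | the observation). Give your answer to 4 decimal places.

Posterior ∝ prior × likelihood, so P(k | x) ∝ π_k f_k(x); normalise over all components.
Evaluate each component's likelihood at the observed value:
  f_1 = C(16,12)·0.31^12·0.69^4 = 1820·7.87663e-07·0.226671 = 0.000324944
  f_2 = C(16,12)·0.67^12·0.33^4 = 1820·0.00818272·0.0118592 = 0.176614
  f_3 = C(16,12)·0.70^12·0.30^4 = 1820·0.0138413·0.0081 = 0.204048
Multiply by the mixture weights:
  π_1·f_1 = 0.20 × 0.000324944 = 6.49887e-05
  π_2·f_2 = 0.42 × 0.176614 = 0.0741778
  π_3·f_3 = 0.38 × 0.204048 = 0.0775383
Denominator: 6.49887e-05 + 0.0741778 + 0.0775383 = 0.151781
Responsibility of Class 3: 0.0775383 / 0.151781 ≈ 0.5109

0.5109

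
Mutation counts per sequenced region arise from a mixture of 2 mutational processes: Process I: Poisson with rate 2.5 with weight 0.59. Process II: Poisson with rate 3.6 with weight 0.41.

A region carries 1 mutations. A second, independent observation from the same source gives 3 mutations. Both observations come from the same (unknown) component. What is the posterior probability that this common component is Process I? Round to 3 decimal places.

0.751

Apply Bayes' rule: the posterior for each component is proportional to its prior times its likelihood at x.
Since both observations come from the same component, the likelihood for component k is f_k(x₁)·f_k(x₂).
  L_I = [e^(−2.5)·2.5^1/1! = 0.205212] × [0.213763] = 0.0438668
  L_II = [e^(−3.6)·3.6^1/1! = 0.0983654] × [0.212469] = 0.0208996
Multiply by the mixture weights:
  w_I·L_I = 0.59 × 0.0438668 = 0.0258814
  w_II·L_II = 0.41 × 0.0208996 = 0.00856885
Denominator: 0.0258814 + 0.00856885 = 0.0344503
P(Process I | x) ≈ 0.751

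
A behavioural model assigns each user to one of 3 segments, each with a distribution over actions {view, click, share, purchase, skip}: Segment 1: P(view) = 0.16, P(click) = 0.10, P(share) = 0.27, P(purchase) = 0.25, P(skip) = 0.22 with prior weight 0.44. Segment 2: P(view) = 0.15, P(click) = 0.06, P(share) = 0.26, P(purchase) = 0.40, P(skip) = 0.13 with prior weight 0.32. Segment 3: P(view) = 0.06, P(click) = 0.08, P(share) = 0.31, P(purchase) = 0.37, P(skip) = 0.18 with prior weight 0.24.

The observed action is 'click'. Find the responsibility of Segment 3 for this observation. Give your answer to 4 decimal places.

Apply Bayes' rule: the posterior for each component is proportional to its prior times its likelihood at x.
Component likelihoods at x = 'click':
  p_1 = P(click | comp) = 0.10
  p_2 = P(click | comp) = 0.06
  p_3 = P(click | comp) = 0.08
Unnormalised posteriors:
  P(Z=1)·p_1 = 0.44 × 0.1 = 0.044
  P(Z=2)·p_2 = 0.32 × 0.06 = 0.0192
  P(Z=3)·p_3 = 0.24 × 0.08 = 0.0192
Denominator: 0.044 + 0.0192 + 0.0192 = 0.0824
P(Segment 3 | the observation) ≈ 0.2330

0.2330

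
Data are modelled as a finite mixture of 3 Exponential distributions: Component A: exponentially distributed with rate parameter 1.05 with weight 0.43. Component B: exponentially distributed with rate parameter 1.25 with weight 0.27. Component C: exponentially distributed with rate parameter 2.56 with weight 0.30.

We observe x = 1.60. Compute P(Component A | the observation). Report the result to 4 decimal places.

The responsibility of component k is π_k f_k(x) divided by Σ_j π_j f_j(x).
Evaluate each component's likelihood at the observed value:
  p_A = 1.05·e^(−1.05·1.60) = 1.05·e^(−1.6800) = 0.195693
  p_B = 1.25·e^(−1.25·1.60) = 1.25·e^(−2.0000) = 0.169169
  p_C = 2.56·e^(−2.56·1.60) = 2.56·e^(−4.0960) = 0.0425961
Unnormalised posteriors:
  π_A·p_A = 0.43 × 0.195693 = 0.0841479
  π_B·p_B = 0.27 × 0.169169 = 0.0456757
  π_C·p_C = 0.30 × 0.0425961 = 0.0127788
Sum: 0.0841479 + 0.0456757 + 0.0127788 = 0.142602
P(Component A | 1.60) = 0.0841479 / 0.142602 ≈ 0.5901

0.5901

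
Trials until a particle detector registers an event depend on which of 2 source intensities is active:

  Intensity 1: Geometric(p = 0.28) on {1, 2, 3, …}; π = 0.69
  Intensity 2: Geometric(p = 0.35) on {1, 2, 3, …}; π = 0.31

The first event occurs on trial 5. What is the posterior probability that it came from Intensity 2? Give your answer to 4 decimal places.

0.2717

Apply Bayes' rule: the posterior for each component is proportional to its prior times its likelihood at x.
Evaluate each component's likelihood at the observed value:
  f_1 = 0.28·(1−0.28)^4 = 0.28·0.268739 = 0.0752468
  f_2 = 0.35·(1−0.35)^4 = 0.35·0.178506 = 0.0624772
Prior × likelihood for each component:
  P(Z=1)·f_1 = 0.69 × 0.0752468 = 0.0519203
  P(Z=2)·f_2 = 0.31 × 0.0624772 = 0.0193679
Evidence: 0.0519203 + 0.0193679 = 0.0712882
Responsibility of Intensity 2: 0.0193679 / 0.0712882 ≈ 0.2717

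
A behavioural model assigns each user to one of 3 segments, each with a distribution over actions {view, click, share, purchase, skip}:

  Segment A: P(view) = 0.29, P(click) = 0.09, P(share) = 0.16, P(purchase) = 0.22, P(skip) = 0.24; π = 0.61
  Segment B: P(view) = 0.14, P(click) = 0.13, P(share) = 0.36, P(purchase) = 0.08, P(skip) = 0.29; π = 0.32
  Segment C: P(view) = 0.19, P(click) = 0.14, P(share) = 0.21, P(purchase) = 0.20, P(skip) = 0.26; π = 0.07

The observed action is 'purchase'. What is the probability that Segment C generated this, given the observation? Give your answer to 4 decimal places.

Posterior ∝ prior × likelihood, so P(k | x) ∝ w_k f_k(x); normalise over all components.
Categorical probabilities:
  p_A = 0.22
  p_B = 0.08
  p_C = 0.2
Multiply by the mixture weights:
  w_A·p_A = 0.61 × 0.22 = 0.1342
  w_B·p_B = 0.32 × 0.08 = 0.0256
  w_C·p_C = 0.07 × 0.2 = 0.014
Normaliser: 0.1342 + 0.0256 + 0.014 = 0.1738
Responsibility of Segment C: 0.014 / 0.1738 ≈ 0.0806

0.0806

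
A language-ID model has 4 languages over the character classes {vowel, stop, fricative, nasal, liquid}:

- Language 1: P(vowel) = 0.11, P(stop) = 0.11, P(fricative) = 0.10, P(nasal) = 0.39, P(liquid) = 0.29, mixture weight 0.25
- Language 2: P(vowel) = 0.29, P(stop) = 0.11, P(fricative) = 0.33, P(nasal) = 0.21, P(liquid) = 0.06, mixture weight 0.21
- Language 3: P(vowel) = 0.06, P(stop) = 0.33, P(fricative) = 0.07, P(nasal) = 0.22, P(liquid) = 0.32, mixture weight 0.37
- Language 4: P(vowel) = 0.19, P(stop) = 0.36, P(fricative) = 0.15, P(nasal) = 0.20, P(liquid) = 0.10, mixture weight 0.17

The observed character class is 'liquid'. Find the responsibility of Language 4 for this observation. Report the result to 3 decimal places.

Posterior ∝ prior × likelihood, so P(k | x) ∝ π_k f_k(x); normalise over all components.
Component likelihoods at x = 'liquid':
  L_1 = 0.29
  L_2 = 0.06
  L_3 = 0.32
  L_4 = 0.1
Multiply by the mixture weights:
  π_1·L_1 = 0.25 × 0.29 = 0.0725
  π_2·L_2 = 0.21 × 0.06 = 0.0126
  π_3·L_3 = 0.37 × 0.32 = 0.1184
  π_4·L_4 = 0.17 × 0.1 = 0.017
Marginal: 0.0725 + 0.0126 + 0.1184 + 0.017 = 0.2205
P(Language 4 | x) = 0.017 / 0.2205 ≈ 0.077

0.077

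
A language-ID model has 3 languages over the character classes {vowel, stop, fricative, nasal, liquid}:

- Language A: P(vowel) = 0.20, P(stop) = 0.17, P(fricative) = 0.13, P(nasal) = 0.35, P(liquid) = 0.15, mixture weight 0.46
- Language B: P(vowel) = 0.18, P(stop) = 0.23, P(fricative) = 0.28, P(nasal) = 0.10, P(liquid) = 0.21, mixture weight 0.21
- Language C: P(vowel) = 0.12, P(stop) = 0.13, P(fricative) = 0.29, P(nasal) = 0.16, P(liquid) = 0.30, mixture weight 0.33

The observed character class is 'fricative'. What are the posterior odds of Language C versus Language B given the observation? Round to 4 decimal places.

Posterior odds = (P(Z=i) f_i(x)) / (P(Z=j) f_j(x)); the normalising sum cancels.
Component likelihoods at x = 'fricative':
  f_A = P(fricative | comp) = 0.13
  f_B = P(fricative | comp) = 0.28
  f_C = P(fricative | comp) = 0.29
Odds = (0.33/0.21) × (0.29/0.28) = 1.57143 × 1.03571 ≈ 1.6276

1.6276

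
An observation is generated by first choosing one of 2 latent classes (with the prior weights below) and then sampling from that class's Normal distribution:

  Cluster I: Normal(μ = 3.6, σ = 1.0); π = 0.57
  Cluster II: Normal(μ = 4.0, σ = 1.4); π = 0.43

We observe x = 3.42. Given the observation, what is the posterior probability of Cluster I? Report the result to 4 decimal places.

Posterior ∝ prior × likelihood, so P(k | x) ∝ π_k f_k(x); normalise over all components.
Component likelihoods at x = 3.42:
  L_I = 0.392531
  L_II = 0.261525
Prior × likelihood for each component:
  π_I·L_I = 0.57 × 0.392531 = 0.223743
  π_II·L_II = 0.43 × 0.261525 = 0.112456
Normaliser: 0.223743 + 0.112456 = 0.336199
So the posterior for Cluster I is 0.223743 / 0.336199 ≈ 0.6655.

0.6655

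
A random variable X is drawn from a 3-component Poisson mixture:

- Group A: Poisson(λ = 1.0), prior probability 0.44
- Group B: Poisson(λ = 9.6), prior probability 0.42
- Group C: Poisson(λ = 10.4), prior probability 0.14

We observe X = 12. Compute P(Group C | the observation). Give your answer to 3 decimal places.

By Bayes' theorem, P(k | x) = π_k f_k(x) / Σ_j π_j f_j(x).
Poisson probabilities:
  p_A = 7.68013e-10
  p_B = 0.0866345
  p_C = 0.101719
Unnormalised posteriors:
  π_A·p_A = 0.44 × 7.68013e-10 = 3.37926e-10
  π_B·p_B = 0.42 × 0.0866345 = 0.0363865
  π_C·p_C = 0.14 × 0.101719 = 0.0142406
Evidence: 3.37926e-10 + 0.0363865 + 0.0142406 = 0.0506271
So the posterior for Group C is 0.0142406 / 0.0506271 ≈ 0.281.

0.281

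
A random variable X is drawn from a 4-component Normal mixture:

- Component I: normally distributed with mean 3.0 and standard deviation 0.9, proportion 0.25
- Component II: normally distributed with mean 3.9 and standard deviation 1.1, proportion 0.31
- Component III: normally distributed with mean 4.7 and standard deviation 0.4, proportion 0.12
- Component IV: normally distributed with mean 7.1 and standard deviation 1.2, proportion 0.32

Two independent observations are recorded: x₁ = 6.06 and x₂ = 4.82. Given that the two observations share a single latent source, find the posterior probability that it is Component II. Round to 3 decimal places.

By Bayes' theorem, P(k | x) = P(Z=k) f_k(x) / Σ_j P(Z=j) f_j(x).
Since both observations come from the same component, the likelihood for component k is f_k(x₁)·f_k(x₂).
  f_I = [(1/(0.9·√(2π)))·exp(−(6.06−3.0)²/(2·0.9²)) = 0.443269·exp(-5.78000) = 0.00136913] × [0.057368] = 7.85443e-05
  f_II = [(1/(1.1·√(2π)))·exp(−(6.06−3.9)²/(2·1.1²)) = 0.362675·exp(-1.92793) = 0.0527505] × [0.255636] = 0.0134849
  f_III = [(1/(0.4·√(2π)))·exp(−(6.06−4.7)²/(2·0.4²)) = 0.997356·exp(-5.78000) = 0.00308055] × [0.95347] = 0.00293721
  f_IV = [(1/(1.2·√(2π)))·exp(−(6.06−7.1)²/(2·1.2²)) = 0.332452·exp(-0.37556) = 0.228364] × [0.0546798] = 0.0124869
Unnormalised posteriors:
  P(Z=I)·f_I = 0.25 × 7.85443e-05 = 1.96361e-05
  P(Z=II)·f_II = 0.31 × 0.0134849 = 0.00418032
  P(Z=III)·f_III = 0.12 × 0.00293721 = 0.000352465
  P(Z=IV)·f_IV = 0.32 × 0.0124869 = 0.00399581
Normaliser: 1.96361e-05 + 0.00418032 + 0.000352465 + 0.00399581 = 0.00854823
Responsibility of Component II: 0.00418032 / 0.00854823 ≈ 0.489

0.489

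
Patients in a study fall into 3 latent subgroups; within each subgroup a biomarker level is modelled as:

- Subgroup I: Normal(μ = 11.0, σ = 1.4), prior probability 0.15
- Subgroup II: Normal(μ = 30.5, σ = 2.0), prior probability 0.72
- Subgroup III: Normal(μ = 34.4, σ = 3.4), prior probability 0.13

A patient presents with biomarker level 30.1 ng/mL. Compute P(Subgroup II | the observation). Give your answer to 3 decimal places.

The responsibility of component k is P(Z=k) f_k(x) divided by Σ_j P(Z=j) f_j(x).
Evaluate each component's likelihood at the observed value:
  L_I = (1/(1.4·√(2π)))·exp(−(30.1−11.0)²/(2·1.4²)) = 0.284959·exp(-93.06378) = 1.09068e-41
  L_II = (1/(2.0·√(2π)))·exp(−(30.1−30.5)²/(2·2.0²)) = 0.199471·exp(-0.02000) = 0.195521
  L_III = (1/(3.4·√(2π)))·exp(−(30.1−34.4)²/(2·3.4²)) = 0.117336·exp(-0.79974) = 0.0527361
Unnormalised posteriors:
  P(Z=I)·L_I = 0.15 × 1.09068e-41 = 1.63602e-42
  P(Z=II)·L_II = 0.72 × 0.195521 = 0.140775
  P(Z=III)·L_III = 0.13 × 0.0527361 = 0.0068557
Denominator: 1.63602e-42 + 0.140775 + 0.0068557 = 0.147631
P(Subgroup II | 30.1 ng/mL) ≈ 0.954

0.954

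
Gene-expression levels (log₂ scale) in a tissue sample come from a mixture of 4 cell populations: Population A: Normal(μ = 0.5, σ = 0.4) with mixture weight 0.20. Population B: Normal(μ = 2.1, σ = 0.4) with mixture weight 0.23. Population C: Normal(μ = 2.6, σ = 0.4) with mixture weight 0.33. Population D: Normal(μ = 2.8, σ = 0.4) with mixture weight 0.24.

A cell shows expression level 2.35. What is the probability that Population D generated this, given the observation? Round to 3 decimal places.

0.217

The responsibility of component k is P(Z=k) f_k(x) divided by Σ_j P(Z=j) f_j(x).
Normal densities:
  f_A = (1/(0.4·√(2π)))·exp(−(2.35−0.5)²/(2·0.4²)) = 0.997356·exp(-10.69531) = 2.2591e-05
  f_B = (1/(0.4·√(2π)))·exp(−(2.35−2.1)²/(2·0.4²)) = 0.997356·exp(-0.19531) = 0.820402
  f_C = (1/(0.4·√(2π)))·exp(−(2.35−2.6)²/(2·0.4²)) = 0.997356·exp(-0.19531) = 0.820402
  f_D = (1/(0.4·√(2π)))·exp(−(2.35−2.8)²/(2·0.4²)) = 0.997356·exp(-0.63281) = 0.529692
Prior × likelihood for each component:
  P(Z=A)·f_A = 0.20 × 2.2591e-05 = 4.51819e-06
  P(Z=B)·f_B = 0.23 × 0.820402 = 0.188693
  P(Z=C)·f_C = 0.33 × 0.820402 = 0.270733
  P(Z=D)·f_D = 0.24 × 0.529692 = 0.127126
Denominator: 4.51819e-06 + 0.188693 + 0.270733 + 0.127126 = 0.586556
P(Population D | data) = 0.127126 / 0.586556 ≈ 0.217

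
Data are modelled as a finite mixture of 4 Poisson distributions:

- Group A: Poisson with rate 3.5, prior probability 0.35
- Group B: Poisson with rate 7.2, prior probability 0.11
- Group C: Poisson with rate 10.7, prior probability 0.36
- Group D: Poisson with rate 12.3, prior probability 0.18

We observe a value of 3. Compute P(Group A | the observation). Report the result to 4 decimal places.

0.9150

By Bayes' theorem, P(k | x) = P(Z=k) f_k(x) / Σ_j P(Z=j) f_j(x).
Component likelihoods at x = 3:
  f_A = e^(−3.5)·3.5^3/3! = 0.215785
  f_B = e^(−7.2)·7.2^3/3! = 0.0464436
  f_C = e^(−10.7)·10.7^3/3! = 0.00460309
  f_D = e^(−12.3)·12.3^3/3! = 0.0014117
Prior × likelihood for each component:
  P(Z=A)·f_A = 0.35 × 0.215785 = 0.0755249
  P(Z=B)·f_B = 0.11 × 0.0464436 = 0.0051088
  P(Z=C)·f_C = 0.36 × 0.00460309 = 0.00165711
  P(Z=D)·f_D = 0.18 × 0.0014117 = 0.000254106
Normaliser: 0.0755249 + 0.0051088 + 0.00165711 + 0.000254106 = 0.0825449
P(Group A | x) ≈ 0.9150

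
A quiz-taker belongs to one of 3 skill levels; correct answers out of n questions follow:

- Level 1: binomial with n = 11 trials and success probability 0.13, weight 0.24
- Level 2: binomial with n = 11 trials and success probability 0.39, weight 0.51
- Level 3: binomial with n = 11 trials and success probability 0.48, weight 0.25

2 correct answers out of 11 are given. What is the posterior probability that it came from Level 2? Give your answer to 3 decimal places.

0.408

By Bayes' theorem, P(k | x) = P(Z=k) f_k(x) / Σ_j P(Z=j) f_j(x).
Component likelihoods at x = 2 correct answers out of 11:
  f_1 = C(11,2)·0.13^2·0.87^9 = 55·0.0169·0.285544 = 0.265413
  f_2 = C(11,2)·0.39^2·0.61^9 = 55·0.1521·0.0116941 = 0.0978274
  f_3 = C(11,2)·0.48^2·0.52^9 = 55·0.2304·0.00277991 = 0.035227
Multiply by the mixture weights:
  P(Z=1)·f_1 = 0.24 × 0.265413 = 0.0636992
  P(Z=2)·f_2 = 0.51 × 0.0978274 = 0.049892
  P(Z=3)·f_3 = 0.25 × 0.035227 = 0.00880674
Sum: 0.0636992 + 0.049892 + 0.00880674 = 0.122398
Responsibility of Level 2: 0.049892 / 0.122398 ≈ 0.408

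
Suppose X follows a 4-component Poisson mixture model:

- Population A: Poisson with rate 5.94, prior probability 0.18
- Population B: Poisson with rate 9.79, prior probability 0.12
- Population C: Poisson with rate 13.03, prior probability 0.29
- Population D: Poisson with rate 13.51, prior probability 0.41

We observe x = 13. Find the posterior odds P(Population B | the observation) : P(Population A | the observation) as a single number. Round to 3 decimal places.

9.393

Only the two components matter; the odds are (P(Z=i) f_i(x)) / (P(Z=j) f_j(x)).
Poisson probabilities:
  f_A = 0.00484434
  f_B = 0.0682577
  f_C = 0.109936
  f_D = 0.108873
Posterior odds = (P(Z=B)·f_B) / (P(Z=A)·f_A) = (0.12·0.0682577) / (0.18·0.00484434) = 0.00819092 / 0.00087198 ≈ 9.393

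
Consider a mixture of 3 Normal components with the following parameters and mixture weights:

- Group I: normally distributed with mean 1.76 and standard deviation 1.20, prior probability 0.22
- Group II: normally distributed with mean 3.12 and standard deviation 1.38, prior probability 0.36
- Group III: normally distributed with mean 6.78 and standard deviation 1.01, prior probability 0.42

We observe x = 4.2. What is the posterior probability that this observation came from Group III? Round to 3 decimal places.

0.069

By Bayes' theorem, P(k | x) = w_k f_k(x) / Σ_j w_j f_j(x).
Component likelihoods at x = 4.2:
  f_I = 0.0420674
  f_II = 0.21283
  f_III = 0.0151234
Unnormalised posteriors:
  w_I·f_I = 0.22 × 0.0420674 = 0.00925483
  w_II·f_II = 0.36 × 0.21283 = 0.0766189
  w_III·f_III = 0.42 × 0.0151234 = 0.00635184
Marginal: 0.00925483 + 0.0766189 + 0.00635184 = 0.0922256
P(Group III | the observation) = 0.00635184 / 0.0922256 ≈ 0.069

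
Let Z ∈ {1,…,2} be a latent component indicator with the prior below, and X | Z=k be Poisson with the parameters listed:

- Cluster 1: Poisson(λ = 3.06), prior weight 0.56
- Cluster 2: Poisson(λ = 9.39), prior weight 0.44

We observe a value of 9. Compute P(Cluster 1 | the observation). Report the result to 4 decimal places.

The responsibility of component k is P(Z=k) f_k(x) divided by Σ_j P(Z=j) f_j(x).
Poisson probabilities:
  p_1 = e^(−3.06)·3.06^9/9! = 0.00303941
  p_2 = e^(−9.39)·9.39^9/9! = 0.130678
Multiply by the mixture weights:
  P(Z=1)·p_1 = 0.56 × 0.00303941 = 0.00170207
  P(Z=2)·p_2 = 0.44 × 0.130678 = 0.0574983
Evidence: 0.00170207 + 0.0574983 = 0.0592003
P(Cluster 1 | data) = 0.00170207 / 0.0592003 ≈ 0.0288

0.0288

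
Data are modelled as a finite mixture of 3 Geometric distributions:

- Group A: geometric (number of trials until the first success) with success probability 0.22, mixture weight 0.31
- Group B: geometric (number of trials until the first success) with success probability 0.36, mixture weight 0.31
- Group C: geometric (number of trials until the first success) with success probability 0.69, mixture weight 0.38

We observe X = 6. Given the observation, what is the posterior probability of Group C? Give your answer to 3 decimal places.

0.023

Posterior ∝ prior × likelihood, so P(k | x) ∝ π_k f_k(x); normalise over all components.
Evaluate each component's likelihood at the observed value:
  L_A = 0.22·(1−0.22)^5 = 0.22·0.288717 = 0.0635178
  L_B = 0.36·(1−0.36)^5 = 0.36·0.107374 = 0.0386547
  L_C = 0.69·(1−0.69)^5 = 0.69·0.00286292 = 0.00197541
Prior × likelihood for each component:
  π_A·L_A = 0.31 × 0.0635178 = 0.0196905
  π_B·L_B = 0.31 × 0.0386547 = 0.011983
  π_C·L_C = 0.38 × 0.00197541 = 0.000750656
Sum: 0.0196905 + 0.011983 + 0.000750656 = 0.0324241
P(Group C | x) = 0.000750656 / 0.0324241 ≈ 0.023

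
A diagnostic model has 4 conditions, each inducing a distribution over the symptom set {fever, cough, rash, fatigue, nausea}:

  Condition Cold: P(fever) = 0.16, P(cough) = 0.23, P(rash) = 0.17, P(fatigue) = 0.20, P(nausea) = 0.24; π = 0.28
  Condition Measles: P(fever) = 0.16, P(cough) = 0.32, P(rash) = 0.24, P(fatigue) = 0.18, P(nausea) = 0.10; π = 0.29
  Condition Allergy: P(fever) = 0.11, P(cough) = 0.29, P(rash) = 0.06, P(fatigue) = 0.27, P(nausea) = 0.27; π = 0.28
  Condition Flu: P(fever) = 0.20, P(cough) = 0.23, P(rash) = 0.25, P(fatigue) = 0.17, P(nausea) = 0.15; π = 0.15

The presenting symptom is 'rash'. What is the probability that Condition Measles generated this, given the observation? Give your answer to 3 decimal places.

The responsibility of component k is π_k f_k(x) divided by Σ_j π_j f_j(x).
Categorical probabilities:
  L_Cold = 0.17
  L_Measles = 0.24
  L_Allergy = 0.06
  L_Flu = 0.25
Multiply by the mixture weights:
  π_Cold·L_Cold = 0.28 × 0.17 = 0.0476
  π_Measles·L_Measles = 0.29 × 0.24 = 0.0696
  π_Allergy·L_Allergy = 0.28 × 0.06 = 0.0168
  π_Flu·L_Flu = 0.15 × 0.25 = 0.0375
Sum: 0.0476 + 0.0696 + 0.0168 + 0.0375 = 0.1715
So the posterior for Condition Measles is 0.0696 / 0.1715 ≈ 0.406.

0.406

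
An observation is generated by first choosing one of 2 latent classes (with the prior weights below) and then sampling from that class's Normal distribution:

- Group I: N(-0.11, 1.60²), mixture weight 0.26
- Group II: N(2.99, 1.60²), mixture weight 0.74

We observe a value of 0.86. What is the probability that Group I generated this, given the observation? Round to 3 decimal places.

The responsibility of component k is w_k f_k(x) divided by Σ_j w_j f_j(x).
Component likelihoods at x = 0.86:
  p_I = 0.207482
  p_II = 0.102791
Multiply by the mixture weights:
  w_I·p_I = 0.26 × 0.207482 = 0.0539453
  w_II·p_II = 0.74 × 0.102791 = 0.0760655
Marginal: 0.0539453 + 0.0760655 = 0.130011
So the posterior for Group I is 0.0539453 / 0.130011 ≈ 0.415.

0.415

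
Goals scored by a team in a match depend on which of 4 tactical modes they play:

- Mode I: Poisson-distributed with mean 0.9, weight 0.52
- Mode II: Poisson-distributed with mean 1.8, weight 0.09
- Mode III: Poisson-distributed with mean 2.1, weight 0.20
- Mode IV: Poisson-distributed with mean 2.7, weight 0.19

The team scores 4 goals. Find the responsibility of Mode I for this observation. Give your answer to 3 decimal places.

Apply Bayes' rule: the posterior for each component is proportional to its prior times its likelihood at x.
Component likelihoods at x = 4 goals:
  p_I = 0.0111146
  p_II = 0.0723017
  p_III = 0.099231
  p_IV = 0.148816
Multiply by the mixture weights:
  w_I·p_I = 0.52 × 0.0111146 = 0.00577959
  w_II·p_II = 0.09 × 0.0723017 = 0.00650716
  w_III·p_III = 0.20 × 0.099231 = 0.0198462
  w_IV·p_IV = 0.19 × 0.148816 = 0.028275
Normaliser: 0.00577959 + 0.00650716 + 0.0198462 + 0.028275 = 0.0604079
So the posterior for Mode I is 0.00577959 / 0.0604079 ≈ 0.096.

0.096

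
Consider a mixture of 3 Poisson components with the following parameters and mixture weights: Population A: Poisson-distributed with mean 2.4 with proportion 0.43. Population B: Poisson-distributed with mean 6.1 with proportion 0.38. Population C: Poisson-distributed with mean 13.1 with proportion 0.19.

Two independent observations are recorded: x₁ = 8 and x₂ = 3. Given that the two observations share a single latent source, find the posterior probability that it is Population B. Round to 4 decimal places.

0.9376

P(component k | x) = π_k·f_k(x) / marginal(x), where marginal(x) = Σ_j π_j·f_j(x).
Since both observations come from the same component, the likelihood for component k is f_k(x₁)·f_k(x₂).
  L_A = [e^(−2.4)·2.4^8/8! = 0.00247664] × [0.209014] = 0.000517653
  L_B = [e^(−6.1)·6.1^8/8! = 0.10664] × [0.0848481] = 0.00904823
  L_C = [e^(−13.1)·13.1^8/8! = 0.0439939] × [0.000766311] = 3.3713e-05
Multiply by the mixture weights:
  π_A·L_A = 0.43 × 0.000517653 = 0.000222591
  π_B·L_B = 0.38 × 0.00904823 = 0.00343833
  π_C·L_C = 0.19 × 3.3713e-05 = 6.40546e-06
Marginal: 0.000222591 + 0.00343833 + 6.40546e-06 = 0.00366732
P(Population B | x) ≈ 0.9376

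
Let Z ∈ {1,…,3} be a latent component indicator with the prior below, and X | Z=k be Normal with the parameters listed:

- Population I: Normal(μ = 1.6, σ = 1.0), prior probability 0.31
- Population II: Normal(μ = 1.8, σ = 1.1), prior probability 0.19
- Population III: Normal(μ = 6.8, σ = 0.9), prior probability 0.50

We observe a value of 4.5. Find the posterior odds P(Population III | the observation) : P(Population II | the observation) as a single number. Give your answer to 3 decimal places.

2.497

Posterior odds = (P(Z=i) f_i(x)) / (P(Z=j) f_j(x)); the normalising sum cancels.
Evaluate each component's likelihood at the observed value:
  L_I = 0.00595253
  L_II = 0.0178341
  L_III = 0.0169242
Posterior odds = (P(Z=III)·L_III) / (P(Z=II)·L_II) = (0.50·0.0169242) / (0.19·0.0178341) = 0.00846211 / 0.00338847 ≈ 2.497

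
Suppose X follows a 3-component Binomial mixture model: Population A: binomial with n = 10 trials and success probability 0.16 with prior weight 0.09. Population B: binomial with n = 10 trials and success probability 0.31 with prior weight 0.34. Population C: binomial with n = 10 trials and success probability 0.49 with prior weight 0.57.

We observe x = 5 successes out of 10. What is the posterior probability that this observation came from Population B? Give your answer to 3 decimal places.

0.214

P(component k | x) = w_k·f_k(x) / marginal(x), where marginal(x) = Σ_j w_j·f_j(x).
Evaluate each component's likelihood at the observed value:
  f_A = C(10,5)·0.16^5·0.84^5 = 252·0.000104858·0.418212 = 0.0110509
  f_B = C(10,5)·0.31^5·0.69^5 = 252·0.00286292·0.156403 = 0.112838
  f_C = C(10,5)·0.49^5·0.51^5 = 252·0.0282475·0.0345025 = 0.245602
Prior × likelihood for each component:
  w_A·f_A = 0.09 × 0.0110509 = 0.000994579
  w_B·f_B = 0.34 × 0.112838 = 0.0383648
  w_C·f_C = 0.57 × 0.245602 = 0.139993
Sum: 0.000994579 + 0.0383648 + 0.139993 = 0.179353
Responsibility of Population B: 0.0383648 / 0.179353 ≈ 0.214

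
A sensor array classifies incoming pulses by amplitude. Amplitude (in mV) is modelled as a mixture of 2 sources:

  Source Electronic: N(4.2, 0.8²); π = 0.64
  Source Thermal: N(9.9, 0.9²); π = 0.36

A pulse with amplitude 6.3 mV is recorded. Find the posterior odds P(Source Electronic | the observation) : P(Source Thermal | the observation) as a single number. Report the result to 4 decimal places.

190.1541

Posterior odds = (P(Z=i) f_i(x)) / (P(Z=j) f_j(x)); the normalising sum cancels.
Evaluate each component's likelihood at the observed value:
  f_Electronic = 0.0159052
  f_Thermal = 0.0001487
Posterior odds = (P(Z=Electronic)·f_Electronic) / (P(Z=Thermal)·f_Thermal) = (0.64·0.0159052) / (0.36·0.0001487) = 0.0101793 / 5.35321e-05 ≈ 190.1541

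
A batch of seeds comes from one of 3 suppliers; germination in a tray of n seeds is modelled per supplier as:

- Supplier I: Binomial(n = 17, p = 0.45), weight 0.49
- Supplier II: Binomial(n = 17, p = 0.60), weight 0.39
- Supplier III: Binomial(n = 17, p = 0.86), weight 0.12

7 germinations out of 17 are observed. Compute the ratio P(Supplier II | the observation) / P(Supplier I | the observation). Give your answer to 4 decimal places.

0.2468

Posterior odds = (π_i f_i(x)) / (π_j f_j(x)); the normalising sum cancels.
Evaluate each component's likelihood at the observed value:
  L_I = C(17,7)·0.45^7·0.55^10 = 19448·0.00373669·0.00253295 = 0.184073
  L_II = C(17,7)·0.60^7·0.40^10 = 19448·0.0279936·0.000104858 = 0.0570865
  L_III = C(17,7)·0.86^7·0.14^10 = 19448·0.347928·2.89255e-09 = 1.95724e-05
0.0222637 / 0.0901956 ≈ 0.2468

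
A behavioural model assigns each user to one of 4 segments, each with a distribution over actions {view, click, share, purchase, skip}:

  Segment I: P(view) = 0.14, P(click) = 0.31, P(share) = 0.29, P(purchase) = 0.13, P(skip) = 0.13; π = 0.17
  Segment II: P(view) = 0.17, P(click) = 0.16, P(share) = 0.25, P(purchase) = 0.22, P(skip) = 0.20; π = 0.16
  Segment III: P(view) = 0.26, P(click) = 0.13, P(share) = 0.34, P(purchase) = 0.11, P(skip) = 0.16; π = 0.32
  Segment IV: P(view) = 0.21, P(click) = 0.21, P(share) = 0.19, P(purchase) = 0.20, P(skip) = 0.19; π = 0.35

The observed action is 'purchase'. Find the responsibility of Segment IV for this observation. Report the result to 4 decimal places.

0.4308

P(component k | x) = P(Z=k)·f_k(x) / marginal(x), where marginal(x) = Σ_j P(Z=j)·f_j(x).
Component likelihoods at x = 'purchase':
  L_I = P(purchase | comp) = 0.13
  L_II = P(purchase | comp) = 0.22
  L_III = P(purchase | comp) = 0.11
  L_IV = P(purchase | comp) = 0.20
Weight by the priors:
  P(Z=I)·L_I = 0.17 × 0.13 = 0.0221
  P(Z=II)·L_II = 0.16 × 0.22 = 0.0352
  P(Z=III)·L_III = 0.32 × 0.11 = 0.0352
  P(Z=IV)·L_IV = 0.35 × 0.2 = 0.07
Evidence: 0.0221 + 0.0352 + 0.0352 + 0.07 = 0.1625
So the posterior for Segment IV is 0.07 / 0.1625 ≈ 0.4308.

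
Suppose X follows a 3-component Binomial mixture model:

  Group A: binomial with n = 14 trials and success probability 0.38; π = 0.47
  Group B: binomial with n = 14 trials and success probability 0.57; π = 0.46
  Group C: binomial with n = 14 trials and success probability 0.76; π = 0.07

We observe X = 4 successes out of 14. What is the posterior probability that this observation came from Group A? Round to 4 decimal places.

0.8867

The responsibility of component k is π_k f_k(x) divided by Σ_j π_j f_j(x).
Binomial probabilities:
  f_A = 0.17518
  f_B = 0.0228359
  f_C = 0.000211739
Weight by the priors:
  π_A·f_A = 0.47 × 0.17518 = 0.0823348
  π_B·f_B = 0.46 × 0.0228359 = 0.0105045
  π_C·f_C = 0.07 × 0.000211739 = 1.48217e-05
Normaliser: 0.0823348 + 0.0105045 + 1.48217e-05 = 0.0928541
Responsibility of Group A: 0.0823348 / 0.0928541 ≈ 0.8867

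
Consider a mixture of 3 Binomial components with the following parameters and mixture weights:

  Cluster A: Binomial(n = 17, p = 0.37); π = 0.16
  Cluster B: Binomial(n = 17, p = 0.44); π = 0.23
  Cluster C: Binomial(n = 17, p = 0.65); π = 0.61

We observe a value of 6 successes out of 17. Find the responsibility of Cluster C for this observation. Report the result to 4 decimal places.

Posterior ∝ prior × likelihood, so P(k | x) ∝ π_k f_k(x); normalise over all components.
Evaluate each component's likelihood at the observed value:
  f_A = C(17,6)·0.37^6·0.63^11 = 12376·0.00256573·0.00620506 = 0.197032
  f_B = C(17,6)·0.44^6·0.56^11 = 12376·0.00725631·0.00169851 = 0.152533
  f_C = C(17,6)·0.65^6·0.35^11 = 12376·0.0754189·9.65492e-06 = 0.00901175
Prior × likelihood for each component:
  π_A·f_A = 0.16 × 0.197032 = 0.0315251
  π_B·f_B = 0.23 × 0.152533 = 0.0350827
  π_C·f_C = 0.61 × 0.00901175 = 0.00549716
Evidence: 0.0315251 + 0.0350827 + 0.00549716 = 0.0721049
Responsibility of Cluster C: 0.00549716 / 0.0721049 ≈ 0.0762

0.0762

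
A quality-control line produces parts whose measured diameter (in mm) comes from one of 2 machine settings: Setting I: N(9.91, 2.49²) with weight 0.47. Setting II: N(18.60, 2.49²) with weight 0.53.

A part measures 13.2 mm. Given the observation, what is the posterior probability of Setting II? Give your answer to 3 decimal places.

0.204

By Bayes' theorem, P(k | x) = w_k f_k(x) / Σ_j w_j f_j(x).
Component likelihoods at x = 13.2 mm:
  L_I = (1/(2.49·√(2π)))·exp(−(13.2−9.91)²/(2·2.49²)) = 0.160218·exp(-0.87290) = 0.0669293
  L_II = (1/(2.49·√(2π)))·exp(−(13.2−18.60)²/(2·2.49²)) = 0.160218·exp(-2.35157) = 0.0152558
Prior × likelihood for each component:
  w_I·L_I = 0.47 × 0.0669293 = 0.0314568
  w_II·L_II = 0.53 × 0.0152558 = 0.00808557
Evidence: 0.0314568 + 0.00808557 = 0.0395423
Responsibility of Setting II: 0.00808557 / 0.0395423 ≈ 0.204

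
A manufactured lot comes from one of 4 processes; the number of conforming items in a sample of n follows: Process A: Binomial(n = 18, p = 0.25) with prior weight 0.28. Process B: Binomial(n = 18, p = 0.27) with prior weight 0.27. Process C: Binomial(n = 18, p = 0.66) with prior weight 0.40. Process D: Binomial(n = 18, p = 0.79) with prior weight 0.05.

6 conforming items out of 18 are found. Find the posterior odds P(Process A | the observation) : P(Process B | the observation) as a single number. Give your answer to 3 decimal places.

Only the two components matter; the odds are (π_i f_i(x)) / (π_j f_j(x)).
Binomial probabilities:
  L_A = C(18,6)·0.25^6·0.75^12 = 18564·0.000244141·0.0316764 = 0.143564
  L_B = C(18,6)·0.27^6·0.73^12 = 18564·0.00038742·0.022902 = 0.164713
  L_C = C(18,6)·0.66^6·0.34^12 = 18564·0.082654·2.38642e-06 = 0.0036617
  L_D = C(18,6)·0.79^6·0.21^12 = 18564·0.243087·7.35583e-09 = 3.31945e-05
Odds = (0.28/0.27) × (0.143564/0.164713) = 1.03704 × 0.871602 ≈ 0.904

0.904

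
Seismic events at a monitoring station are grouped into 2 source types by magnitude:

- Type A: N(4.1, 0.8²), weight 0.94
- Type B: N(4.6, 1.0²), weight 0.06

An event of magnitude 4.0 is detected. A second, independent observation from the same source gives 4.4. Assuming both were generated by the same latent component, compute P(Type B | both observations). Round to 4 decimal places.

0.0349

By Bayes' theorem, P(k | x) = P(Z=k) f_k(x) / Σ_j P(Z=j) f_j(x).
Since both observations come from the same component, the likelihood for component k is f_k(x₁)·f_k(x₂).
  f_A = [0.494797] × [0.464819] = 0.229991
  f_B = [0.333225] × [0.391043] = 0.130305
Prior × likelihood for each component:
  P(Z=A)·f_A = 0.94 × 0.229991 = 0.216192
  P(Z=B)·f_B = 0.06 × 0.130305 = 0.0078183
Denominator: 0.216192 + 0.0078183 = 0.22401
So the posterior for Type B is 0.0078183 / 0.22401 ≈ 0.0349.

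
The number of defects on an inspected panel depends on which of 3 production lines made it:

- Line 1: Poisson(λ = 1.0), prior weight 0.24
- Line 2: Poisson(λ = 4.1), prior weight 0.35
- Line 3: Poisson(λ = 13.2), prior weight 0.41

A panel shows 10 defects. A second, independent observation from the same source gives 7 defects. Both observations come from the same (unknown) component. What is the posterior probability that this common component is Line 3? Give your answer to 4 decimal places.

0.8624

Posterior ∝ prior × likelihood, so P(k | x) ∝ P(Z=k) f_k(x); normalise over all components.
Since both observations come from the same component, the likelihood for component k is f_k(x₁)·f_k(x₂).
  p_1 = [1.01378e-07] × [7.2992e-05] = 7.39976e-12
  p_2 = [0.00613011] × [0.0640397] = 0.00039257
  p_3 = [0.081901] × [0.0256389] = 0.00209985
Weight by the priors:
  P(Z=1)·p_1 = 0.24 × 7.39976e-12 = 1.77594e-12
  P(Z=2)·p_2 = 0.35 × 0.00039257 = 0.0001374
  P(Z=3)·p_3 = 0.41 × 0.00209985 = 0.00086094
Evidence: 1.77594e-12 + 0.0001374 + 0.00086094 = 0.000998339
P(Line 3 | x) ≈ 0.8624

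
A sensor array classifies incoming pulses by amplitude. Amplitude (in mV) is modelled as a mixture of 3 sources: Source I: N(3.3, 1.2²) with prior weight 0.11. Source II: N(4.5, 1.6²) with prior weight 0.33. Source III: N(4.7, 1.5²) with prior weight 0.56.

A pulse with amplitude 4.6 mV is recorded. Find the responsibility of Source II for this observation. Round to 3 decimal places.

Posterior ∝ prior × likelihood, so P(k | x) ∝ P(Z=k) f_k(x); normalise over all components.
Normal densities:
  L_I = (1/(1.2·√(2π)))·exp(−(4.6−3.3)²/(2·1.2²)) = 0.332452·exp(-0.58681) = 0.184877
  L_II = (1/(1.6·√(2π)))·exp(−(4.6−4.5)²/(2·1.6²)) = 0.249339·exp(-0.00195) = 0.248852
  L_III = (1/(1.5·√(2π)))·exp(−(4.6−4.7)²/(2·1.5²)) = 0.265962·exp(-0.00222) = 0.265371
Weight by the priors:
  P(Z=I)·L_I = 0.11 × 0.184877 = 0.0203364
  P(Z=II)·L_II = 0.33 × 0.248852 = 0.0821213
  P(Z=III)·L_III = 0.56 × 0.265371 = 0.148608
Evidence: 0.0203364 + 0.0821213 + 0.148608 = 0.251066
P(Source II | the observation) = 0.0821213 / 0.251066 ≈ 0.327

0.327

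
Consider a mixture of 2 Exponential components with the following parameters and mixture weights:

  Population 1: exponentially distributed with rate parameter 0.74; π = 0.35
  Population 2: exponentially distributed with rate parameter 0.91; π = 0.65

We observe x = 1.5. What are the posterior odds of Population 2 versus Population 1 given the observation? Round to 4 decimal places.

Only the two components matter; the odds are (π_i f_i(x)) / (π_j f_j(x)).
Evaluate each component's likelihood at the observed value:
  f_1 = 0.74·e^(−0.74·1.5) = 0.74·e^(−1.1100) = 0.243874
  f_2 = 0.91·e^(−0.91·1.5) = 0.91·e^(−1.3650) = 0.232396
Posterior odds = (π_2·f_2) / (π_1·f_1) = (0.65·0.232396) / (0.35·0.243874) = 0.151058 / 0.0853558 ≈ 1.7697

1.7697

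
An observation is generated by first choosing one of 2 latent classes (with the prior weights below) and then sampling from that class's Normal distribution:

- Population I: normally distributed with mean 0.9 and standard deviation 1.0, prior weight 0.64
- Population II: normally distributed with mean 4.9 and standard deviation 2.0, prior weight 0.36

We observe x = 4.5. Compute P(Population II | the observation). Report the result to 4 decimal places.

0.9945

Apply Bayes' rule: the posterior for each component is proportional to its prior times its likelihood at x.
Normal densities:
  f_I = 0.000611902
  f_II = 0.195521
Prior × likelihood for each component:
  P(Z=I)·f_I = 0.64 × 0.000611902 = 0.000391617
  P(Z=II)·f_II = 0.36 × 0.195521 = 0.0703877
Marginal: 0.000391617 + 0.0703877 = 0.0707793
P(Population II | 4.5) = 0.0703877 / 0.0707793 ≈ 0.9945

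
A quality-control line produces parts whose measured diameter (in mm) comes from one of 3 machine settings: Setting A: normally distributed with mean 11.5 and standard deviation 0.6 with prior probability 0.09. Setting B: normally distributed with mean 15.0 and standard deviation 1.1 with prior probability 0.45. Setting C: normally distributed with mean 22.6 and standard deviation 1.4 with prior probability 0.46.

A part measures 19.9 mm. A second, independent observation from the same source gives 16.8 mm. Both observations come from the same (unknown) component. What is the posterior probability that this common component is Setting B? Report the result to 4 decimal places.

Posterior ∝ prior × likelihood, so P(k | x) ∝ w_k f_k(x); normalise over all components.
Since both observations come from the same component, the likelihood for component k is f_k(x₁)·f_k(x₂).
  L_A = [1.82768e-43] × [7.57255e-18] = 1.38402e-60
  L_B = [1.78103e-05] × [0.0950748] = 1.69331e-06
  L_C = [0.0443739] × [5.34351e-05] = 2.37112e-06
Multiply by the mixture weights:
  w_A·L_A = 0.09 × 1.38402e-60 = 1.24562e-61
  w_B·L_B = 0.45 × 1.69331e-06 = 7.61987e-07
  w_C·L_C = 0.46 × 2.37112e-06 = 1.09072e-06
Denominator: 1.24562e-61 + 7.61987e-07 + 1.09072e-06 = 1.8527e-06
P(Setting B | x) = 7.61987e-07 / 1.8527e-06 ≈ 0.4113

0.4113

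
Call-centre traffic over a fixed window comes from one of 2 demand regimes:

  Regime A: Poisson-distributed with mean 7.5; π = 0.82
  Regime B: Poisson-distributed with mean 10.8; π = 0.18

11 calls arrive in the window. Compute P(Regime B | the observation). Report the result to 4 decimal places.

By Bayes' theorem, P(k | x) = π_k f_k(x) / Σ_j π_j f_j(x).
Poisson probabilities:
  p_A = 0.0585207
  p_B = 0.119159
Prior × likelihood for each component:
  π_A·p_A = 0.82 × 0.0585207 = 0.047987
  π_B·p_B = 0.18 × 0.119159 = 0.0214485
Normaliser: 0.047987 + 0.0214485 = 0.0694355
P(Regime B | the observation) ≈ 0.3089

0.3089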